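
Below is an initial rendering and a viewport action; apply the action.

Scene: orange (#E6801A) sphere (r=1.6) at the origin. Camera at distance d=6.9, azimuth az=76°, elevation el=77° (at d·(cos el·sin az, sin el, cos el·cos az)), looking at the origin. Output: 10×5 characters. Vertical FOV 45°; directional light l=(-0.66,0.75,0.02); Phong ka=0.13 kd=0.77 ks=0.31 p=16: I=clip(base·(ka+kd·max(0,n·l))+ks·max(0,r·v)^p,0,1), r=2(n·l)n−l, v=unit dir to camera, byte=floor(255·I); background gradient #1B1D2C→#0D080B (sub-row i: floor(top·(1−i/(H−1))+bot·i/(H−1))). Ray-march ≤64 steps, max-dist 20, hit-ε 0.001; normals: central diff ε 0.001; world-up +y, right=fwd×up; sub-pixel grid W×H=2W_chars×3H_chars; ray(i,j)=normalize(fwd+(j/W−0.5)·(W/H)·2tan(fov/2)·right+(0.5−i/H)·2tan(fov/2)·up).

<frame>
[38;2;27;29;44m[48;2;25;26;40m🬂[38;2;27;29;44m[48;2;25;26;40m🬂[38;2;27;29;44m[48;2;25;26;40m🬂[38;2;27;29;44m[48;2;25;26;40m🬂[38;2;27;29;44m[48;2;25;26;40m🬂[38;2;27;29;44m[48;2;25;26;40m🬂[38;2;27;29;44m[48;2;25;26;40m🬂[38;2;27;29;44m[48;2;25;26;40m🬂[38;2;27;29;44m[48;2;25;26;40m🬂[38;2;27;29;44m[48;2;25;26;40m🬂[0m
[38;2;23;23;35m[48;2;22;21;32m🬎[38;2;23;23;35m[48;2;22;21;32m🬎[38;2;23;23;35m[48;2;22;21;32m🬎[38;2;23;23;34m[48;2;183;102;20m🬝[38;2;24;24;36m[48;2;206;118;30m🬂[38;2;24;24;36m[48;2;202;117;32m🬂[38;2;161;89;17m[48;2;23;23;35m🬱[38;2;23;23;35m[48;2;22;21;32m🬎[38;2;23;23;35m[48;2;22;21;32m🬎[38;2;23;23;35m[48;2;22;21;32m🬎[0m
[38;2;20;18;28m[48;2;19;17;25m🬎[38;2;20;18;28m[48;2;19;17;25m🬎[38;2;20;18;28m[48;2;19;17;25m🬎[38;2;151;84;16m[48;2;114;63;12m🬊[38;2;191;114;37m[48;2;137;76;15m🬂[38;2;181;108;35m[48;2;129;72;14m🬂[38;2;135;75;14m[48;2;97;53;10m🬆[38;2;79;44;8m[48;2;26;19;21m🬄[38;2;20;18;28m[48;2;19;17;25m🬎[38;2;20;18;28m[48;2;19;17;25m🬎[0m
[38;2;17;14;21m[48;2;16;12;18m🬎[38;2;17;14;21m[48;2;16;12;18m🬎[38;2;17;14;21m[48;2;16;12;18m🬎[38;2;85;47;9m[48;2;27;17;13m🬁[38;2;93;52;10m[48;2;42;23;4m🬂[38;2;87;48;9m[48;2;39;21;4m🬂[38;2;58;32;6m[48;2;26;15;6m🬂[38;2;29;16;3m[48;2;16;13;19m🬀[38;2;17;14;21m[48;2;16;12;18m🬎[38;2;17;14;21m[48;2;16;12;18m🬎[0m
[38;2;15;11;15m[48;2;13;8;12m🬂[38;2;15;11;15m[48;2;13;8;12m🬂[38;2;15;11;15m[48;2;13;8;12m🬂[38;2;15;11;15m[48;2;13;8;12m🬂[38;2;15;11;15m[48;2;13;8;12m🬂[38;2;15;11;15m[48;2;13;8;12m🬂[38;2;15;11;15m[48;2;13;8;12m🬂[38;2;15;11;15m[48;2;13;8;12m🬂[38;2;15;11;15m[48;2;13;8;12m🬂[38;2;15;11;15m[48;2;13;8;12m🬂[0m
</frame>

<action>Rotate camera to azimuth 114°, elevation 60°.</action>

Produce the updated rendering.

<frame>
[38;2;27;29;44m[48;2;25;26;40m🬂[38;2;27;29;44m[48;2;25;26;40m🬂[38;2;27;29;44m[48;2;25;26;40m🬂[38;2;27;29;44m[48;2;25;26;40m🬂[38;2;27;29;44m[48;2;25;26;40m🬂[38;2;27;29;44m[48;2;25;26;40m🬂[38;2;27;29;44m[48;2;25;26;40m🬂[38;2;27;29;44m[48;2;25;26;40m🬂[38;2;27;29;44m[48;2;25;26;40m🬂[38;2;27;29;44m[48;2;25;26;40m🬂[0m
[38;2;23;23;35m[48;2;22;21;32m🬎[38;2;23;23;35m[48;2;22;21;32m🬎[38;2;23;23;35m[48;2;22;21;32m🬎[38;2;23;23;34m[48;2;121;67;13m🬝[38;2;24;24;36m[48;2;156;87;18m🬂[38;2;24;24;36m[48;2;206;128;50m🬂[38;2;185;104;23m[48;2;23;23;35m🬱[38;2;23;23;35m[48;2;22;21;32m🬎[38;2;23;23;35m[48;2;22;21;32m🬎[38;2;23;23;35m[48;2;22;21;32m🬎[0m
[38;2;20;18;28m[48;2;19;17;25m🬎[38;2;20;18;28m[48;2;19;17;25m🬎[38;2;20;18;28m[48;2;19;17;25m🬎[38;2;76;42;8m[48;2;36;20;3m🬊[38;2;110;61;12m[48;2;68;38;7m🬊[38;2;142;81;21m[48;2;93;52;10m🬂[38;2;139;77;16m[48;2;97;54;10m🬊[38;2;114;63;12m[48;2;20;18;27m▌[38;2;20;18;28m[48;2;19;17;25m🬎[38;2;20;18;28m[48;2;19;17;25m🬎[0m
[38;2;17;14;21m[48;2;16;12;18m🬎[38;2;17;14;21m[48;2;16;12;18m🬎[38;2;17;14;21m[48;2;16;12;18m🬎[38;2;29;16;3m[48;2;16;12;18m🬊[38;2;29;16;3m[48;2;34;19;3m🬺[38;2;46;26;4m[48;2;29;16;3m🬂[38;2;54;30;6m[48;2;25;15;6m🬂[38;2;38;21;4m[48;2;16;13;19m🬀[38;2;17;14;21m[48;2;16;12;18m🬎[38;2;17;14;21m[48;2;16;12;18m🬎[0m
[38;2;15;11;15m[48;2;13;8;12m🬂[38;2;15;11;15m[48;2;13;8;12m🬂[38;2;15;11;15m[48;2;13;8;12m🬂[38;2;15;11;15m[48;2;13;8;12m🬂[38;2;15;11;15m[48;2;13;8;12m🬂[38;2;15;11;15m[48;2;13;8;12m🬂[38;2;15;11;15m[48;2;13;8;12m🬂[38;2;15;11;15m[48;2;13;8;12m🬂[38;2;15;11;15m[48;2;13;8;12m🬂[38;2;15;11;15m[48;2;13;8;12m🬂[0m
</frame>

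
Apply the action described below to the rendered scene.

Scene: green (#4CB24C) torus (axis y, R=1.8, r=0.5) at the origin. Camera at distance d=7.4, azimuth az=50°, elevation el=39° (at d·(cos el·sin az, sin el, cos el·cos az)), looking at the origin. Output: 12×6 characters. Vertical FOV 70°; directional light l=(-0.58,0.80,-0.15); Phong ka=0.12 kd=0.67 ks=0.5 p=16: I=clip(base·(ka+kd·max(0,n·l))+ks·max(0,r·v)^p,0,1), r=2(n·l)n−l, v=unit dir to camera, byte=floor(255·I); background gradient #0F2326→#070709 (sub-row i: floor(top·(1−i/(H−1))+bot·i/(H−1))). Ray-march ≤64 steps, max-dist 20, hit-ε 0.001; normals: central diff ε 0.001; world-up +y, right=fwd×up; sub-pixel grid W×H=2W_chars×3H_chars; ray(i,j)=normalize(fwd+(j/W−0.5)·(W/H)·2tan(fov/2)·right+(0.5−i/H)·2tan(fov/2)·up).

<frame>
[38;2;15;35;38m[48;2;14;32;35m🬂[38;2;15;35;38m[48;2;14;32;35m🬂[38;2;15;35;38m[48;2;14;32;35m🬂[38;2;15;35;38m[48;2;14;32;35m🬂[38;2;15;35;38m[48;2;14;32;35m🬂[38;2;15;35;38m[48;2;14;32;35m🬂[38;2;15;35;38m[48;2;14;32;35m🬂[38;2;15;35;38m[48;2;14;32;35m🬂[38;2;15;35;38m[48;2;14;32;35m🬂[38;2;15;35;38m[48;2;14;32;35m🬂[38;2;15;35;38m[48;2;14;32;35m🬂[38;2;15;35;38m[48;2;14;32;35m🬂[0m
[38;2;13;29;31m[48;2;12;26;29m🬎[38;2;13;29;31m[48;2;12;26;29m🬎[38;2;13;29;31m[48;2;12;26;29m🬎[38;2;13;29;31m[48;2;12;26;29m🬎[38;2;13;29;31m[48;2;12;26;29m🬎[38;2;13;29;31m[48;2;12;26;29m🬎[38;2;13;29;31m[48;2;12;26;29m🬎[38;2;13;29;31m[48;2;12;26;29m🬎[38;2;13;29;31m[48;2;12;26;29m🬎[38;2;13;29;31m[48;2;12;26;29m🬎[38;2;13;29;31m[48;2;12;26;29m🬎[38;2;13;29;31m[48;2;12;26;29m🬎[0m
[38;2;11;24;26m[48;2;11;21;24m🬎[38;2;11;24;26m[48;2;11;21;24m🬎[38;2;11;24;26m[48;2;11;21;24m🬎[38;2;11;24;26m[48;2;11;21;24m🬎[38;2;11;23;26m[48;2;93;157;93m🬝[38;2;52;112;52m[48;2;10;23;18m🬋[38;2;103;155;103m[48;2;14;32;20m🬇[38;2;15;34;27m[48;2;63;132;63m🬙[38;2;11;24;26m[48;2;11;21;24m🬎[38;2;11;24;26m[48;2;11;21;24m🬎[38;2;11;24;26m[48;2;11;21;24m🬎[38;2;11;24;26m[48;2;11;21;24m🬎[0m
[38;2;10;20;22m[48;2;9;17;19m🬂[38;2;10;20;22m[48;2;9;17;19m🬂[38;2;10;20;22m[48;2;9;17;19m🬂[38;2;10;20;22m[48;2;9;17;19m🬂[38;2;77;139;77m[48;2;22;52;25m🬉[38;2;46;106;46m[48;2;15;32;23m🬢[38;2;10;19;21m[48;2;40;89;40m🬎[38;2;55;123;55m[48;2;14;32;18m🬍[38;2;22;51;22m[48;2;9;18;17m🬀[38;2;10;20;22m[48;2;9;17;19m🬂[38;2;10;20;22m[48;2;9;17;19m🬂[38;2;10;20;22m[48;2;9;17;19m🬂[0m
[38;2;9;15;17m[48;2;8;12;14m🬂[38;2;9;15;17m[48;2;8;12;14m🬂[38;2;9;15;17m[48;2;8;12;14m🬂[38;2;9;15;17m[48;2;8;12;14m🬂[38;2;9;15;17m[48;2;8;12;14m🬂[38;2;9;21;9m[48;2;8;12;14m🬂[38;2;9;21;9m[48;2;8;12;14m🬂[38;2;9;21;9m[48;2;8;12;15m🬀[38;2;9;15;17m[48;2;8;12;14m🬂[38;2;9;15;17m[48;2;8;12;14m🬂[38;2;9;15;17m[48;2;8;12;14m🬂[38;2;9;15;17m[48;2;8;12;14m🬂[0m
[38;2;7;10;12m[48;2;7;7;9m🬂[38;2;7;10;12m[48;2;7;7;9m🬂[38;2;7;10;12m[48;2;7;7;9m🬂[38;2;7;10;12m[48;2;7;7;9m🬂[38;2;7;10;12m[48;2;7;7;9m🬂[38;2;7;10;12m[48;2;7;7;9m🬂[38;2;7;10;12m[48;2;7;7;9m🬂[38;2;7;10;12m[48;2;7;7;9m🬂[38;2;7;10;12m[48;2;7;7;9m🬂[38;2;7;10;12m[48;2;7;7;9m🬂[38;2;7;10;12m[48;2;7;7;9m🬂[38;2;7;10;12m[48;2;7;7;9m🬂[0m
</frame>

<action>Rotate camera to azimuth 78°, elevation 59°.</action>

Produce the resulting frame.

<frame>
[38;2;15;35;38m[48;2;14;32;35m🬂[38;2;15;35;38m[48;2;14;32;35m🬂[38;2;15;35;38m[48;2;14;32;35m🬂[38;2;15;35;38m[48;2;14;32;35m🬂[38;2;15;35;38m[48;2;14;32;35m🬂[38;2;15;35;38m[48;2;14;32;35m🬂[38;2;15;35;38m[48;2;14;32;35m🬂[38;2;15;35;38m[48;2;14;32;35m🬂[38;2;15;35;38m[48;2;14;32;35m🬂[38;2;15;35;38m[48;2;14;32;35m🬂[38;2;15;35;38m[48;2;14;32;35m🬂[38;2;15;35;38m[48;2;14;32;35m🬂[0m
[38;2;13;29;31m[48;2;12;26;29m🬎[38;2;13;29;31m[48;2;12;26;29m🬎[38;2;13;29;31m[48;2;12;26;29m🬎[38;2;13;29;31m[48;2;12;26;29m🬎[38;2;13;29;31m[48;2;12;26;29m🬎[38;2;13;29;31m[48;2;12;26;29m🬎[38;2;13;29;31m[48;2;12;26;29m🬎[38;2;13;29;31m[48;2;12;26;29m🬎[38;2;13;29;31m[48;2;12;26;29m🬎[38;2;13;29;31m[48;2;12;26;29m🬎[38;2;13;29;31m[48;2;12;26;29m🬎[38;2;13;29;31m[48;2;12;26;29m🬎[0m
[38;2;11;24;26m[48;2;11;21;24m🬎[38;2;11;24;26m[48;2;11;21;24m🬎[38;2;11;24;26m[48;2;11;21;24m🬎[38;2;11;24;26m[48;2;11;21;24m🬎[38;2;18;41;30m[48;2;159;224;159m🬝[38;2;52;117;52m[48;2;10;22;17m🬅[38;2;75;150;75m[48;2;10;21;16m🬂[38;2;25;56;31m[48;2;152;216;152m🬝[38;2;11;24;26m[48;2;11;21;24m🬎[38;2;11;24;26m[48;2;11;21;24m🬎[38;2;11;24;26m[48;2;11;21;24m🬎[38;2;11;24;26m[48;2;11;21;24m🬎[0m
[38;2;10;20;22m[48;2;9;17;19m🬂[38;2;10;20;22m[48;2;9;17;19m🬂[38;2;10;20;22m[48;2;9;17;19m🬂[38;2;10;20;22m[48;2;9;17;19m🬂[38;2;124;191;124m[48;2;22;51;24m🬉[38;2;19;42;28m[48;2;177;248;177m🬬[38;2;9;18;20m[48;2;58;136;58m🬝[38;2;18;40;25m[48;2;140;208;140m🬣[38;2;32;76;32m[48;2;11;22;19m🬀[38;2;10;20;22m[48;2;9;17;19m🬂[38;2;10;20;22m[48;2;9;17;19m🬂[38;2;10;20;22m[48;2;9;17;19m🬂[0m
[38;2;9;15;17m[48;2;8;12;14m🬂[38;2;9;15;17m[48;2;8;12;14m🬂[38;2;9;15;17m[48;2;8;12;14m🬂[38;2;9;15;17m[48;2;8;12;14m🬂[38;2;9;15;17m[48;2;8;12;14m🬂[38;2;29;70;29m[48;2;8;12;14m🬂[38;2;39;91;39m[48;2;8;14;13m🬂[38;2;23;55;23m[48;2;8;12;15m🬀[38;2;9;15;17m[48;2;8;12;14m🬂[38;2;9;15;17m[48;2;8;12;14m🬂[38;2;9;15;17m[48;2;8;12;14m🬂[38;2;9;15;17m[48;2;8;12;14m🬂[0m
[38;2;7;10;12m[48;2;7;7;9m🬂[38;2;7;10;12m[48;2;7;7;9m🬂[38;2;7;10;12m[48;2;7;7;9m🬂[38;2;7;10;12m[48;2;7;7;9m🬂[38;2;7;10;12m[48;2;7;7;9m🬂[38;2;7;10;12m[48;2;7;7;9m🬂[38;2;7;10;12m[48;2;7;7;9m🬂[38;2;7;10;12m[48;2;7;7;9m🬂[38;2;7;10;12m[48;2;7;7;9m🬂[38;2;7;10;12m[48;2;7;7;9m🬂[38;2;7;10;12m[48;2;7;7;9m🬂[38;2;7;10;12m[48;2;7;7;9m🬂[0m
</frame>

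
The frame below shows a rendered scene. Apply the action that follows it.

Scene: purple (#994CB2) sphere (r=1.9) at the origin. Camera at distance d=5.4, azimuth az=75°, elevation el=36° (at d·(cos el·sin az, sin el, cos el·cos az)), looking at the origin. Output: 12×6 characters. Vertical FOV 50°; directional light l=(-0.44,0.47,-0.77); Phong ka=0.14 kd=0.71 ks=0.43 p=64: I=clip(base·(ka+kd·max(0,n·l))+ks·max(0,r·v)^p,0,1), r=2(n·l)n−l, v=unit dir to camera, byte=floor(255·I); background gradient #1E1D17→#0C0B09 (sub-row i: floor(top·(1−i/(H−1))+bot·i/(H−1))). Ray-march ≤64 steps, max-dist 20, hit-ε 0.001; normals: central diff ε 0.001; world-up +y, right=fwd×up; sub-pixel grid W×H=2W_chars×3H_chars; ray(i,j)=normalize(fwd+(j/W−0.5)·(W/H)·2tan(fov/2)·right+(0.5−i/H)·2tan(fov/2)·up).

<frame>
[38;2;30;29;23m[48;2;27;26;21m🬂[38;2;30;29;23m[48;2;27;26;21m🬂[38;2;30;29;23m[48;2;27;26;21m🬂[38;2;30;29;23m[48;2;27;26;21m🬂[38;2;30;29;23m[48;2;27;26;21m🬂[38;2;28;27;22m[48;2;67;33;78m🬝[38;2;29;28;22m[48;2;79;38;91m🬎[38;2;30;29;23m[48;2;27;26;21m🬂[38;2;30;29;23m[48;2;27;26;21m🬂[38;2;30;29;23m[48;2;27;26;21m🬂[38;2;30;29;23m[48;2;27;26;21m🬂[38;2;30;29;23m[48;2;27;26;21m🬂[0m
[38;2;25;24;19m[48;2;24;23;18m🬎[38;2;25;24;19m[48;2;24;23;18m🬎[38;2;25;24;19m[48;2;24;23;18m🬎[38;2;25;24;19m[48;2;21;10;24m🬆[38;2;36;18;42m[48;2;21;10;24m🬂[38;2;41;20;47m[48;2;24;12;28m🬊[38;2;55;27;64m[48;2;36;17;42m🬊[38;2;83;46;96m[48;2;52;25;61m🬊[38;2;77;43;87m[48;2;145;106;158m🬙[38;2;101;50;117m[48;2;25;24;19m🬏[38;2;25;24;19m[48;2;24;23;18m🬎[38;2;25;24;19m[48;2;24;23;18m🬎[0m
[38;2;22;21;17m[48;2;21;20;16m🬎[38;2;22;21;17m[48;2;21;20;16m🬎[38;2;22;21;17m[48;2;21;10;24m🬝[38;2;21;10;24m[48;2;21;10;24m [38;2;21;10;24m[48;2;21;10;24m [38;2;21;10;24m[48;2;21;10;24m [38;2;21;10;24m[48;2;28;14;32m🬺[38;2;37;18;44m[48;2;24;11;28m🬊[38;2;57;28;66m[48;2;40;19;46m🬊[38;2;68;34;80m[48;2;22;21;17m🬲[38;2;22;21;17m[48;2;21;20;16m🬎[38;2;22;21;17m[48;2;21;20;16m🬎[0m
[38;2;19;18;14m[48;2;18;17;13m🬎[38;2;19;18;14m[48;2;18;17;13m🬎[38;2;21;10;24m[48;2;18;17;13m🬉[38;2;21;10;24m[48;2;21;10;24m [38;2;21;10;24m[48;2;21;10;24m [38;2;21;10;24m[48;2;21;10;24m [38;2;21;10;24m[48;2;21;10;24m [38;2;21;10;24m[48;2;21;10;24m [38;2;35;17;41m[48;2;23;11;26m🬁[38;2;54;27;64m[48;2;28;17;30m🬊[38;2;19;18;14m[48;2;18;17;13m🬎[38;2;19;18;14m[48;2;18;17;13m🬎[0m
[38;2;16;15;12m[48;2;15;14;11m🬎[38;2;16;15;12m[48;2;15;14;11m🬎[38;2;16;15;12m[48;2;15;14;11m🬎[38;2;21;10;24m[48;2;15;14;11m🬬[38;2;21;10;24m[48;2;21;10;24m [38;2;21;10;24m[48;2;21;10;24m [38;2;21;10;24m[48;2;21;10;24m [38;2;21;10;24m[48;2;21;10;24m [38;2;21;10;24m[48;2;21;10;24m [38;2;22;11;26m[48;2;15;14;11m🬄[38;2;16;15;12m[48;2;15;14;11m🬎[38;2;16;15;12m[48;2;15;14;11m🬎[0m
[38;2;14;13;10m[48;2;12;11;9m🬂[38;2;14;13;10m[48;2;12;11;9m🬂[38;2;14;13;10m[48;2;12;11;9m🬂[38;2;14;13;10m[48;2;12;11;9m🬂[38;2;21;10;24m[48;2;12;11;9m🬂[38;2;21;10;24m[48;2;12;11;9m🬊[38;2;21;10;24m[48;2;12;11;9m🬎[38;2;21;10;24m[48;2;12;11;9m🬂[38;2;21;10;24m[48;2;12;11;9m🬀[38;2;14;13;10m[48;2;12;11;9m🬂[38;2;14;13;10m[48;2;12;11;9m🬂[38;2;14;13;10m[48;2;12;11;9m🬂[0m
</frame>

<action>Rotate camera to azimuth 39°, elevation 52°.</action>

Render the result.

<frame>
[38;2;30;29;23m[48;2;27;26;21m🬂[38;2;30;29;23m[48;2;27;26;21m🬂[38;2;30;29;23m[48;2;27;26;21m🬂[38;2;30;29;23m[48;2;27;26;21m🬂[38;2;30;29;23m[48;2;27;26;21m🬂[38;2;28;27;22m[48;2;98;49;114m🬝[38;2;29;28;22m[48;2;100;49;117m🬎[38;2;30;29;23m[48;2;27;26;21m🬂[38;2;30;29;23m[48;2;27;26;21m🬂[38;2;30;29;23m[48;2;27;26;21m🬂[38;2;30;29;23m[48;2;27;26;21m🬂[38;2;30;29;23m[48;2;27;26;21m🬂[0m
[38;2;25;24;19m[48;2;24;23;18m🬎[38;2;25;24;19m[48;2;24;23;18m🬎[38;2;25;24;19m[48;2;24;23;18m🬎[38;2;25;24;19m[48;2;55;27;64m🬆[38;2;80;40;93m[48;2;51;25;60m🬂[38;2;78;40;90m[48;2;51;25;60m🬂[38;2;180;141;193m[48;2;54;27;63m🬂[38;2;101;59;115m[48;2;60;29;69m🬂[38;2;80;39;93m[48;2;42;26;43m🬪[38;2;77;38;90m[48;2;25;24;19m🬏[38;2;25;24;19m[48;2;24;23;18m🬎[38;2;25;24;19m[48;2;24;23;18m🬎[0m
[38;2;22;21;17m[48;2;21;20;16m🬎[38;2;22;21;17m[48;2;21;20;16m🬎[38;2;22;21;17m[48;2;21;10;24m🬝[38;2;33;16;39m[48;2;21;10;24m🬂[38;2;32;15;37m[48;2;21;10;24m🬂[38;2;32;16;38m[48;2;21;10;24m🬂[38;2;35;17;41m[48;2;22;10;26m🬂[38;2;39;19;46m[48;2;24;11;28m🬂[38;2;43;21;50m[48;2;25;12;30m🬊[38;2;48;24;56m[48;2;27;18;27m🬄[38;2;22;21;17m[48;2;21;20;16m🬎[38;2;22;21;17m[48;2;21;20;16m🬎[0m
[38;2;19;18;14m[48;2;18;17;13m🬎[38;2;19;18;14m[48;2;18;17;13m🬎[38;2;21;10;24m[48;2;18;17;13m🬉[38;2;21;10;24m[48;2;21;10;24m [38;2;21;10;24m[48;2;21;10;24m [38;2;21;10;24m[48;2;21;10;24m [38;2;21;10;24m[48;2;21;10;24m [38;2;21;10;24m[48;2;21;10;24m [38;2;21;10;24m[48;2;21;10;24m [38;2;21;10;24m[48;2;18;17;13m🬝[38;2;19;18;14m[48;2;18;17;13m🬎[38;2;19;18;14m[48;2;18;17;13m🬎[0m
[38;2;16;15;12m[48;2;15;14;11m🬎[38;2;16;15;12m[48;2;15;14;11m🬎[38;2;16;15;12m[48;2;15;14;11m🬎[38;2;21;10;24m[48;2;15;14;11m🬬[38;2;21;10;24m[48;2;21;10;24m [38;2;21;10;24m[48;2;21;10;24m [38;2;21;10;24m[48;2;21;10;24m [38;2;21;10;24m[48;2;21;10;24m [38;2;21;10;24m[48;2;21;10;24m [38;2;21;10;24m[48;2;15;14;11m🬄[38;2;16;15;12m[48;2;15;14;11m🬎[38;2;16;15;12m[48;2;15;14;11m🬎[0m
[38;2;14;13;10m[48;2;12;11;9m🬂[38;2;14;13;10m[48;2;12;11;9m🬂[38;2;14;13;10m[48;2;12;11;9m🬂[38;2;14;13;10m[48;2;12;11;9m🬂[38;2;21;10;24m[48;2;12;11;9m🬂[38;2;21;10;24m[48;2;12;11;9m🬊[38;2;21;10;24m[48;2;12;11;9m🬎[38;2;21;10;24m[48;2;12;11;9m🬂[38;2;21;10;24m[48;2;12;11;9m🬀[38;2;14;13;10m[48;2;12;11;9m🬂[38;2;14;13;10m[48;2;12;11;9m🬂[38;2;14;13;10m[48;2;12;11;9m🬂[0m
</frame>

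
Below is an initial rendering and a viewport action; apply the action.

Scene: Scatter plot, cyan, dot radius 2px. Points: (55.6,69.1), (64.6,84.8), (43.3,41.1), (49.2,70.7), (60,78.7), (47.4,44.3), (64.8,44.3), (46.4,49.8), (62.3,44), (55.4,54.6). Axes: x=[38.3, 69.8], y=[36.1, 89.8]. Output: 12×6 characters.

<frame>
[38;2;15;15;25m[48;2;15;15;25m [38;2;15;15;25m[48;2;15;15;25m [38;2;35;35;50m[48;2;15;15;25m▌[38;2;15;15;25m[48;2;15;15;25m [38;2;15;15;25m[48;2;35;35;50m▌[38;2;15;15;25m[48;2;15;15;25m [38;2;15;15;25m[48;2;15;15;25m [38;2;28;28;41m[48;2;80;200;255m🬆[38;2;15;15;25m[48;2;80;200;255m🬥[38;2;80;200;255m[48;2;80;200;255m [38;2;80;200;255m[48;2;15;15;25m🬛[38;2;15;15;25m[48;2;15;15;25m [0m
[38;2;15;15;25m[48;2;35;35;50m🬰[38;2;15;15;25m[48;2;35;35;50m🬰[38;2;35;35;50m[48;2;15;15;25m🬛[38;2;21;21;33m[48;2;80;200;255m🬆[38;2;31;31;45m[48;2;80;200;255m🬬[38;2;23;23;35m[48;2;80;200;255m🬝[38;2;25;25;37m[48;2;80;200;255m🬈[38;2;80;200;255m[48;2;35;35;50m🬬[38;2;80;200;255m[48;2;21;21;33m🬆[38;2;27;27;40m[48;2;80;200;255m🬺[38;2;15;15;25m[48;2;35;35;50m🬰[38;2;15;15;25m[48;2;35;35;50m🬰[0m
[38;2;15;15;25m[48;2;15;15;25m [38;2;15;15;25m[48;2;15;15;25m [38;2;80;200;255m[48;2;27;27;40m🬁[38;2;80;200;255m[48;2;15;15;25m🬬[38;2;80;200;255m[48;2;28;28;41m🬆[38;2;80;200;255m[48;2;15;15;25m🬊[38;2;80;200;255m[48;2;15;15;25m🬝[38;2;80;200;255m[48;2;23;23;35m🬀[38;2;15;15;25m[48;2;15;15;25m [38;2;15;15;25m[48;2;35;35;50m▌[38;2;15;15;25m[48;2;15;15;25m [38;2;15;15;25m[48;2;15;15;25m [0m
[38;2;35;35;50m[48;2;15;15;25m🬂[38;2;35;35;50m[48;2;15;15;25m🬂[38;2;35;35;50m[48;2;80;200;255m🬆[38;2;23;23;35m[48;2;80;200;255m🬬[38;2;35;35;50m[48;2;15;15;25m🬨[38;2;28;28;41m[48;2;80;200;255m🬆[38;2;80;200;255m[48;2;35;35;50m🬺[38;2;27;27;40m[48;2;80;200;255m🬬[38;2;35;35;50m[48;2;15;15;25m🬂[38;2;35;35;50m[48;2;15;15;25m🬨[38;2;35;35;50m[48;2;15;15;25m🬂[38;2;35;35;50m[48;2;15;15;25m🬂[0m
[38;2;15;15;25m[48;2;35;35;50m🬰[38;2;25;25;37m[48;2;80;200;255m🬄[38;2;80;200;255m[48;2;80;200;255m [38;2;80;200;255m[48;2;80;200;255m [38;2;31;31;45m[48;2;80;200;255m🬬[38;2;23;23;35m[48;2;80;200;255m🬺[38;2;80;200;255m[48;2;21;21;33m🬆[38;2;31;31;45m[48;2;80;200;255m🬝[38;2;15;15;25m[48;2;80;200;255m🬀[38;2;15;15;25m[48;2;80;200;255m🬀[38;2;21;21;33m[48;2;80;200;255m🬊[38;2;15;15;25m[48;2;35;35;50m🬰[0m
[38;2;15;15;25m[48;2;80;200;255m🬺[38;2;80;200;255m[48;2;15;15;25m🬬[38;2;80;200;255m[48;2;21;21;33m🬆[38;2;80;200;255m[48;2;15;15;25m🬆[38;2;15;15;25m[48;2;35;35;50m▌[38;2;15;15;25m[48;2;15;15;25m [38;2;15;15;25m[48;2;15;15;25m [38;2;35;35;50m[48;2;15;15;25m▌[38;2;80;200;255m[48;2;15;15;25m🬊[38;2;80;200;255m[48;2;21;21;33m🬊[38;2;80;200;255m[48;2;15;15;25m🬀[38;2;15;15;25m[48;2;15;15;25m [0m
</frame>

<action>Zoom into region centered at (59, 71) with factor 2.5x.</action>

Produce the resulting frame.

<frame>
[38;2;15;15;25m[48;2;15;15;25m [38;2;15;15;25m[48;2;15;15;25m [38;2;35;35;50m[48;2;15;15;25m▌[38;2;15;15;25m[48;2;15;15;25m [38;2;15;15;25m[48;2;35;35;50m▌[38;2;15;15;25m[48;2;80;200;255m🬝[38;2;15;15;25m[48;2;80;200;255m🬀[38;2;21;21;33m[48;2;80;200;255m🬊[38;2;15;15;25m[48;2;15;15;25m [38;2;15;15;25m[48;2;35;35;50m▌[38;2;15;15;25m[48;2;15;15;25m [38;2;15;15;25m[48;2;15;15;25m [0m
[38;2;15;15;25m[48;2;35;35;50m🬰[38;2;15;15;25m[48;2;35;35;50m🬰[38;2;35;35;50m[48;2;15;15;25m🬛[38;2;15;15;25m[48;2;35;35;50m🬰[38;2;15;15;25m[48;2;35;35;50m🬐[38;2;15;15;25m[48;2;35;35;50m🬰[38;2;80;200;255m[48;2;21;21;33m🬊[38;2;80;200;255m[48;2;27;27;40m🬀[38;2;15;15;25m[48;2;35;35;50m🬰[38;2;15;15;25m[48;2;35;35;50m🬐[38;2;15;15;25m[48;2;35;35;50m🬰[38;2;15;15;25m[48;2;35;35;50m🬰[0m
[38;2;15;15;25m[48;2;15;15;25m [38;2;15;15;25m[48;2;15;15;25m [38;2;27;27;40m[48;2;80;200;255m🬝[38;2;15;15;25m[48;2;15;15;25m [38;2;15;15;25m[48;2;35;35;50m▌[38;2;15;15;25m[48;2;15;15;25m [38;2;15;15;25m[48;2;15;15;25m [38;2;35;35;50m[48;2;15;15;25m▌[38;2;15;15;25m[48;2;15;15;25m [38;2;15;15;25m[48;2;35;35;50m▌[38;2;15;15;25m[48;2;15;15;25m [38;2;15;15;25m[48;2;15;15;25m [0m
[38;2;35;35;50m[48;2;15;15;25m🬂[38;2;23;23;35m[48;2;80;200;255m🬴[38;2;80;200;255m[48;2;80;200;255m [38;2;80;200;255m[48;2;25;25;37m🬛[38;2;35;35;50m[48;2;15;15;25m🬨[38;2;35;35;50m[48;2;15;15;25m🬂[38;2;35;35;50m[48;2;15;15;25m🬂[38;2;35;35;50m[48;2;15;15;25m🬕[38;2;35;35;50m[48;2;15;15;25m🬂[38;2;35;35;50m[48;2;15;15;25m🬨[38;2;35;35;50m[48;2;15;15;25m🬂[38;2;35;35;50m[48;2;15;15;25m🬂[0m
[38;2;15;15;25m[48;2;35;35;50m🬰[38;2;15;15;25m[48;2;35;35;50m🬰[38;2;80;200;255m[48;2;31;31;45m🬁[38;2;15;15;25m[48;2;35;35;50m🬰[38;2;15;15;25m[48;2;35;35;50m🬐[38;2;15;15;25m[48;2;35;35;50m🬰[38;2;15;15;25m[48;2;35;35;50m🬰[38;2;35;35;50m[48;2;15;15;25m🬛[38;2;15;15;25m[48;2;35;35;50m🬰[38;2;15;15;25m[48;2;35;35;50m🬐[38;2;15;15;25m[48;2;35;35;50m🬰[38;2;15;15;25m[48;2;35;35;50m🬰[0m
[38;2;15;15;25m[48;2;15;15;25m [38;2;15;15;25m[48;2;15;15;25m [38;2;35;35;50m[48;2;15;15;25m▌[38;2;15;15;25m[48;2;15;15;25m [38;2;15;15;25m[48;2;35;35;50m▌[38;2;15;15;25m[48;2;15;15;25m [38;2;15;15;25m[48;2;15;15;25m [38;2;35;35;50m[48;2;15;15;25m▌[38;2;15;15;25m[48;2;15;15;25m [38;2;15;15;25m[48;2;35;35;50m▌[38;2;15;15;25m[48;2;15;15;25m [38;2;15;15;25m[48;2;15;15;25m [0m
</frame>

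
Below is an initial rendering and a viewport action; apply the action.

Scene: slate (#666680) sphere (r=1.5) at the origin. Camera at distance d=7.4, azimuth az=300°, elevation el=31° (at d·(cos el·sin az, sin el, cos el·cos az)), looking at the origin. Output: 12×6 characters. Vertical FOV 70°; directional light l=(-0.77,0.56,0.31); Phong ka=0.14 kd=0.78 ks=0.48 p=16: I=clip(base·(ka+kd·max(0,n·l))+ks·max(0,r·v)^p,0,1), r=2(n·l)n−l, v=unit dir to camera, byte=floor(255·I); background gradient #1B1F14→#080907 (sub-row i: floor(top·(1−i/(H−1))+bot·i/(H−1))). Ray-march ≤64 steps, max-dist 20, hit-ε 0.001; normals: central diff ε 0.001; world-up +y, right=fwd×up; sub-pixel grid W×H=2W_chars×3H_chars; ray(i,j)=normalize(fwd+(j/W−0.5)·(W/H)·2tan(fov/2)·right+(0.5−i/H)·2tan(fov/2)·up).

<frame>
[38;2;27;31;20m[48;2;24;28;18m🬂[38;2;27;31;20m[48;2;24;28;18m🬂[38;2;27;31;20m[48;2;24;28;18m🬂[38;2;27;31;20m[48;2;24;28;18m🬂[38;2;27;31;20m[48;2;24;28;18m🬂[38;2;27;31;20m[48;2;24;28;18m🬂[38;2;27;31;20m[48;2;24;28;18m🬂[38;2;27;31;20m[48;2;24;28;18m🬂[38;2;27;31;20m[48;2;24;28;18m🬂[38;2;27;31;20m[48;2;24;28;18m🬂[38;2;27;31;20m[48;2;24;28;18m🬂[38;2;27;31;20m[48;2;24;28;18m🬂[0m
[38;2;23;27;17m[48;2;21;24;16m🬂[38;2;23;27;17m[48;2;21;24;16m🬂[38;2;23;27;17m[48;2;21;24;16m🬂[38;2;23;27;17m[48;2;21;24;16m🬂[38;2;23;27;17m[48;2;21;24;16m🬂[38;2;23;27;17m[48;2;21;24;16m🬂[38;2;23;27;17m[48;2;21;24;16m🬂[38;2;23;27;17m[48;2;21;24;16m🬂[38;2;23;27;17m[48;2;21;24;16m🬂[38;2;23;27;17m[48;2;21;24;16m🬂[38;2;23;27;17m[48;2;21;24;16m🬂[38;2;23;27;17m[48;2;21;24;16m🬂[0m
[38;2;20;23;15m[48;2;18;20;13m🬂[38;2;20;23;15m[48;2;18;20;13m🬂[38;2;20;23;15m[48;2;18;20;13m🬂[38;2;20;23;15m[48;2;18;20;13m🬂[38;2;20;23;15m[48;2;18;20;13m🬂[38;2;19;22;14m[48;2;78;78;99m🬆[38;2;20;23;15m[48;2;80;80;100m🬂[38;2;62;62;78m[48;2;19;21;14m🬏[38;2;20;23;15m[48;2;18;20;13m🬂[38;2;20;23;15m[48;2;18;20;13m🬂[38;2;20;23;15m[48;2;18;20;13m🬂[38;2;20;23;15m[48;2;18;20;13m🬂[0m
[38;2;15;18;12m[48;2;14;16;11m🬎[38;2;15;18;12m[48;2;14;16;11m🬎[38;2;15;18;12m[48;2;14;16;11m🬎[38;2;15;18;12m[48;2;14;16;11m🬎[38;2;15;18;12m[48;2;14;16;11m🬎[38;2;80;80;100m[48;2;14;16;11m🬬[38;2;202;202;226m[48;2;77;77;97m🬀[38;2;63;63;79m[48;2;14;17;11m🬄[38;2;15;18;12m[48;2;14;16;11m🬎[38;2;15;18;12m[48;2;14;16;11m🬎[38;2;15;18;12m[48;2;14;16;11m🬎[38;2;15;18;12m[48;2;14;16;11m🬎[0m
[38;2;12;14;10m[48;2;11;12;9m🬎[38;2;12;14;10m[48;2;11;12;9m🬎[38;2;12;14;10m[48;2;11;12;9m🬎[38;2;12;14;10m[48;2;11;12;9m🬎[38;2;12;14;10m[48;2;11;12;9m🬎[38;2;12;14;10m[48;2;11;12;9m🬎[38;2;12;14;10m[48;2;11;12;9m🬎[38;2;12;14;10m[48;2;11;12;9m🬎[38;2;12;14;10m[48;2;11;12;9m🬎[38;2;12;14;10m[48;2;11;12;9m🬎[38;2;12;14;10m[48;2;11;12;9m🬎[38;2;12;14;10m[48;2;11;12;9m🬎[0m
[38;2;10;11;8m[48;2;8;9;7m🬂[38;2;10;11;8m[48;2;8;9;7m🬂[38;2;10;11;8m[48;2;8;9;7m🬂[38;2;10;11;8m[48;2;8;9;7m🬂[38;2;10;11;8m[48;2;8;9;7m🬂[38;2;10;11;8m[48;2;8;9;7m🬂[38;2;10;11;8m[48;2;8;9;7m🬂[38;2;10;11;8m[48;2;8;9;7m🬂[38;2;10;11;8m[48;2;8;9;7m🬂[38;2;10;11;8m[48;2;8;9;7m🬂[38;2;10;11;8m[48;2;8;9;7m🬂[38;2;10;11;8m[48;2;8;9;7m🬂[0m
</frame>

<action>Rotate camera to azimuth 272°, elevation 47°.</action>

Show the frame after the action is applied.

<frame>
[38;2;27;31;20m[48;2;24;28;18m🬂[38;2;27;31;20m[48;2;24;28;18m🬂[38;2;27;31;20m[48;2;24;28;18m🬂[38;2;27;31;20m[48;2;24;28;18m🬂[38;2;27;31;20m[48;2;24;28;18m🬂[38;2;27;31;20m[48;2;24;28;18m🬂[38;2;27;31;20m[48;2;24;28;18m🬂[38;2;27;31;20m[48;2;24;28;18m🬂[38;2;27;31;20m[48;2;24;28;18m🬂[38;2;27;31;20m[48;2;24;28;18m🬂[38;2;27;31;20m[48;2;24;28;18m🬂[38;2;27;31;20m[48;2;24;28;18m🬂[0m
[38;2;23;27;17m[48;2;21;24;16m🬂[38;2;23;27;17m[48;2;21;24;16m🬂[38;2;23;27;17m[48;2;21;24;16m🬂[38;2;23;27;17m[48;2;21;24;16m🬂[38;2;23;27;17m[48;2;21;24;16m🬂[38;2;23;27;17m[48;2;21;24;16m🬂[38;2;23;27;17m[48;2;21;24;16m🬂[38;2;23;27;17m[48;2;21;24;16m🬂[38;2;23;27;17m[48;2;21;24;16m🬂[38;2;23;27;17m[48;2;21;24;16m🬂[38;2;23;27;17m[48;2;21;24;16m🬂[38;2;23;27;17m[48;2;21;24;16m🬂[0m
[38;2;20;23;15m[48;2;18;20;13m🬂[38;2;20;23;15m[48;2;18;20;13m🬂[38;2;20;23;15m[48;2;18;20;13m🬂[38;2;20;23;15m[48;2;18;20;13m🬂[38;2;20;23;15m[48;2;18;20;13m🬂[38;2;19;22;14m[48;2;53;53;67m🬆[38;2;20;23;15m[48;2;71;71;90m🬂[38;2;74;74;93m[48;2;19;21;14m🬏[38;2;20;23;15m[48;2;18;20;13m🬂[38;2;20;23;15m[48;2;18;20;13m🬂[38;2;20;23;15m[48;2;18;20;13m🬂[38;2;20;23;15m[48;2;18;20;13m🬂[0m
[38;2;15;18;12m[48;2;14;16;11m🬎[38;2;15;18;12m[48;2;14;16;11m🬎[38;2;15;18;12m[48;2;14;16;11m🬎[38;2;15;18;12m[48;2;14;16;11m🬎[38;2;15;18;12m[48;2;14;16;11m🬎[38;2;66;66;84m[48;2;14;16;11m🬬[38;2;125;125;148m[48;2;88;88;110m🬂[38;2;84;84;106m[48;2;14;17;11m🬄[38;2;15;18;12m[48;2;14;16;11m🬎[38;2;15;18;12m[48;2;14;16;11m🬎[38;2;15;18;12m[48;2;14;16;11m🬎[38;2;15;18;12m[48;2;14;16;11m🬎[0m
[38;2;12;14;10m[48;2;11;12;9m🬎[38;2;12;14;10m[48;2;11;12;9m🬎[38;2;12;14;10m[48;2;11;12;9m🬎[38;2;12;14;10m[48;2;11;12;9m🬎[38;2;12;14;10m[48;2;11;12;9m🬎[38;2;12;14;10m[48;2;11;12;9m🬎[38;2;12;14;10m[48;2;11;12;9m🬎[38;2;12;14;10m[48;2;11;12;9m🬎[38;2;12;14;10m[48;2;11;12;9m🬎[38;2;12;14;10m[48;2;11;12;9m🬎[38;2;12;14;10m[48;2;11;12;9m🬎[38;2;12;14;10m[48;2;11;12;9m🬎[0m
[38;2;10;11;8m[48;2;8;9;7m🬂[38;2;10;11;8m[48;2;8;9;7m🬂[38;2;10;11;8m[48;2;8;9;7m🬂[38;2;10;11;8m[48;2;8;9;7m🬂[38;2;10;11;8m[48;2;8;9;7m🬂[38;2;10;11;8m[48;2;8;9;7m🬂[38;2;10;11;8m[48;2;8;9;7m🬂[38;2;10;11;8m[48;2;8;9;7m🬂[38;2;10;11;8m[48;2;8;9;7m🬂[38;2;10;11;8m[48;2;8;9;7m🬂[38;2;10;11;8m[48;2;8;9;7m🬂[38;2;10;11;8m[48;2;8;9;7m🬂[0m
</frame>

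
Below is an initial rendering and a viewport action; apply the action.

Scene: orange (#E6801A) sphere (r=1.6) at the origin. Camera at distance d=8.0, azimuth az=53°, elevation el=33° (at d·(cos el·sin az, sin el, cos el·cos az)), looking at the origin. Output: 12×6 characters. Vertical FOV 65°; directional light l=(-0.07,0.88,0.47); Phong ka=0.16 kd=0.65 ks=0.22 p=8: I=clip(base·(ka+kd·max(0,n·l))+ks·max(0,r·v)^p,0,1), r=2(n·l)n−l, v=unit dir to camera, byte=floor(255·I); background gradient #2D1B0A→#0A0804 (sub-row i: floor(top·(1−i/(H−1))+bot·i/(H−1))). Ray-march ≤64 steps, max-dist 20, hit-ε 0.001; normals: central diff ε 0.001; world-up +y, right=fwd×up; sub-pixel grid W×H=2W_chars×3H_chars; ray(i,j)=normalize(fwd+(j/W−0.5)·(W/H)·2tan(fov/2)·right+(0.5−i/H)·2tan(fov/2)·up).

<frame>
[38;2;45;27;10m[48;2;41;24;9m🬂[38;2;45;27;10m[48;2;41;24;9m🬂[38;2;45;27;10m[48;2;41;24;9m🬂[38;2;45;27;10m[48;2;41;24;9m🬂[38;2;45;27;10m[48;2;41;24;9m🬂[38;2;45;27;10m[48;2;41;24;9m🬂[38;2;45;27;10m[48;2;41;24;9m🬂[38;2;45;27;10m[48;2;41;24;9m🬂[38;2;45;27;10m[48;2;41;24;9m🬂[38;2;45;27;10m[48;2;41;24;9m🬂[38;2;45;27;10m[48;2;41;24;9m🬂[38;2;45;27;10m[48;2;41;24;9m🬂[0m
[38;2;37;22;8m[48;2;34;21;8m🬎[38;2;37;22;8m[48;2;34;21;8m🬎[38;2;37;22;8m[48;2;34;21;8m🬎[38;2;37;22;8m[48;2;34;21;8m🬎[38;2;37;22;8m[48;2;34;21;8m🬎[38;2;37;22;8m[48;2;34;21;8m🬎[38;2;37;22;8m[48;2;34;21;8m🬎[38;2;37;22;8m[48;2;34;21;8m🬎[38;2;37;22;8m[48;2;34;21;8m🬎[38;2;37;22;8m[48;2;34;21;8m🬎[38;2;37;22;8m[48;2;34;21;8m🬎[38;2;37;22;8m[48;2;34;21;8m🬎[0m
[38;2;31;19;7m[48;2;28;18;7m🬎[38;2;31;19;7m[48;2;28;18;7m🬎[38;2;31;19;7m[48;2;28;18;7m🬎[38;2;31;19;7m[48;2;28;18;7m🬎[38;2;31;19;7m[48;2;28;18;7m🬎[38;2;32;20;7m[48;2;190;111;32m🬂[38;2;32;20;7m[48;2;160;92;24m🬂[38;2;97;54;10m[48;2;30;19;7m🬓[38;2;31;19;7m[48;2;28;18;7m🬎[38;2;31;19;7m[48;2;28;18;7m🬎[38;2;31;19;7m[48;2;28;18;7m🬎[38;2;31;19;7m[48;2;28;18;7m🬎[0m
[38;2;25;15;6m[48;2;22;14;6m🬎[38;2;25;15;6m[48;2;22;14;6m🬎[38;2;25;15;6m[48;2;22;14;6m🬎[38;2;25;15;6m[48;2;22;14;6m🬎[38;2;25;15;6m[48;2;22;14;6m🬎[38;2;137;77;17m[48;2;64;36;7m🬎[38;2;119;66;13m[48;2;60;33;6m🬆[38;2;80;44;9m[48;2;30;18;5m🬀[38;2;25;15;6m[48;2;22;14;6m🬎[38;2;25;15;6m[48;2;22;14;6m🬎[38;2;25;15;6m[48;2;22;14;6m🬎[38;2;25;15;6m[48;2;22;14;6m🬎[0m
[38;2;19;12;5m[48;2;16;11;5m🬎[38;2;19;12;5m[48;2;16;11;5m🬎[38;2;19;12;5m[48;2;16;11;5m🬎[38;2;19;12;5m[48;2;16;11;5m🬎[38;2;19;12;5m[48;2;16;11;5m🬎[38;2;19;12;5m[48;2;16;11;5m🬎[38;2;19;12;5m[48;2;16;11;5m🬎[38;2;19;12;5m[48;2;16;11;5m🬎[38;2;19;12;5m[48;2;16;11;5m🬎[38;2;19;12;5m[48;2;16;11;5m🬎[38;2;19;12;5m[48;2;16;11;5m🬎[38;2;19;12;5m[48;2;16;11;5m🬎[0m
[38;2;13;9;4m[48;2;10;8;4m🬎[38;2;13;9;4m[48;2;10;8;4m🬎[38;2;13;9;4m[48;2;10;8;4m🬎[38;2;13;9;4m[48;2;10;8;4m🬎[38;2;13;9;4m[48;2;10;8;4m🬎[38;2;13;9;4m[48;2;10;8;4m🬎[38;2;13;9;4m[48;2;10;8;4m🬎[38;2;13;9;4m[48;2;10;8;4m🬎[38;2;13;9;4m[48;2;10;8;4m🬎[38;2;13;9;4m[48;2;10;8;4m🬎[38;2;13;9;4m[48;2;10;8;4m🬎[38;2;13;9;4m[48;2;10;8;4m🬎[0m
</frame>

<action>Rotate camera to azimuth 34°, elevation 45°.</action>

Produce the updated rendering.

<frame>
[38;2;45;27;10m[48;2;41;24;9m🬂[38;2;45;27;10m[48;2;41;24;9m🬂[38;2;45;27;10m[48;2;41;24;9m🬂[38;2;45;27;10m[48;2;41;24;9m🬂[38;2;45;27;10m[48;2;41;24;9m🬂[38;2;45;27;10m[48;2;41;24;9m🬂[38;2;45;27;10m[48;2;41;24;9m🬂[38;2;45;27;10m[48;2;41;24;9m🬂[38;2;45;27;10m[48;2;41;24;9m🬂[38;2;45;27;10m[48;2;41;24;9m🬂[38;2;45;27;10m[48;2;41;24;9m🬂[38;2;45;27;10m[48;2;41;24;9m🬂[0m
[38;2;37;22;8m[48;2;34;21;8m🬎[38;2;37;22;8m[48;2;34;21;8m🬎[38;2;37;22;8m[48;2;34;21;8m🬎[38;2;37;22;8m[48;2;34;21;8m🬎[38;2;37;22;8m[48;2;34;21;8m🬎[38;2;37;22;8m[48;2;34;21;8m🬎[38;2;37;22;8m[48;2;34;21;8m🬎[38;2;37;22;8m[48;2;34;21;8m🬎[38;2;37;22;8m[48;2;34;21;8m🬎[38;2;37;22;8m[48;2;34;21;8m🬎[38;2;37;22;8m[48;2;34;21;8m🬎[38;2;37;22;8m[48;2;34;21;8m🬎[0m
[38;2;31;19;7m[48;2;28;18;7m🬎[38;2;31;19;7m[48;2;28;18;7m🬎[38;2;31;19;7m[48;2;28;18;7m🬎[38;2;31;19;7m[48;2;28;18;7m🬎[38;2;31;19;7m[48;2;28;18;7m🬎[38;2;32;20;7m[48;2;181;103;26m🬂[38;2;32;20;7m[48;2;172;99;25m🬂[38;2;105;59;11m[48;2;30;19;7m🬓[38;2;31;19;7m[48;2;28;18;7m🬎[38;2;31;19;7m[48;2;28;18;7m🬎[38;2;31;19;7m[48;2;28;18;7m🬎[38;2;31;19;7m[48;2;28;18;7m🬎[0m
[38;2;25;15;6m[48;2;22;14;6m🬎[38;2;25;15;6m[48;2;22;14;6m🬎[38;2;25;15;6m[48;2;22;14;6m🬎[38;2;25;15;6m[48;2;22;14;6m🬎[38;2;25;15;6m[48;2;22;14;6m🬎[38;2;165;94;23m[48;2;97;54;10m🬎[38;2;159;91;23m[48;2;105;58;11m🬆[38;2;99;55;10m[48;2;27;16;5m🬄[38;2;25;15;6m[48;2;22;14;6m🬎[38;2;25;15;6m[48;2;22;14;6m🬎[38;2;25;15;6m[48;2;22;14;6m🬎[38;2;25;15;6m[48;2;22;14;6m🬎[0m
[38;2;19;12;5m[48;2;16;11;5m🬎[38;2;19;12;5m[48;2;16;11;5m🬎[38;2;19;12;5m[48;2;16;11;5m🬎[38;2;19;12;5m[48;2;16;11;5m🬎[38;2;19;12;5m[48;2;16;11;5m🬎[38;2;19;12;5m[48;2;16;11;5m🬎[38;2;19;12;5m[48;2;16;11;5m🬎[38;2;19;12;5m[48;2;16;11;5m🬎[38;2;19;12;5m[48;2;16;11;5m🬎[38;2;19;12;5m[48;2;16;11;5m🬎[38;2;19;12;5m[48;2;16;11;5m🬎[38;2;19;12;5m[48;2;16;11;5m🬎[0m
[38;2;13;9;4m[48;2;10;8;4m🬎[38;2;13;9;4m[48;2;10;8;4m🬎[38;2;13;9;4m[48;2;10;8;4m🬎[38;2;13;9;4m[48;2;10;8;4m🬎[38;2;13;9;4m[48;2;10;8;4m🬎[38;2;13;9;4m[48;2;10;8;4m🬎[38;2;13;9;4m[48;2;10;8;4m🬎[38;2;13;9;4m[48;2;10;8;4m🬎[38;2;13;9;4m[48;2;10;8;4m🬎[38;2;13;9;4m[48;2;10;8;4m🬎[38;2;13;9;4m[48;2;10;8;4m🬎[38;2;13;9;4m[48;2;10;8;4m🬎[0m
</frame>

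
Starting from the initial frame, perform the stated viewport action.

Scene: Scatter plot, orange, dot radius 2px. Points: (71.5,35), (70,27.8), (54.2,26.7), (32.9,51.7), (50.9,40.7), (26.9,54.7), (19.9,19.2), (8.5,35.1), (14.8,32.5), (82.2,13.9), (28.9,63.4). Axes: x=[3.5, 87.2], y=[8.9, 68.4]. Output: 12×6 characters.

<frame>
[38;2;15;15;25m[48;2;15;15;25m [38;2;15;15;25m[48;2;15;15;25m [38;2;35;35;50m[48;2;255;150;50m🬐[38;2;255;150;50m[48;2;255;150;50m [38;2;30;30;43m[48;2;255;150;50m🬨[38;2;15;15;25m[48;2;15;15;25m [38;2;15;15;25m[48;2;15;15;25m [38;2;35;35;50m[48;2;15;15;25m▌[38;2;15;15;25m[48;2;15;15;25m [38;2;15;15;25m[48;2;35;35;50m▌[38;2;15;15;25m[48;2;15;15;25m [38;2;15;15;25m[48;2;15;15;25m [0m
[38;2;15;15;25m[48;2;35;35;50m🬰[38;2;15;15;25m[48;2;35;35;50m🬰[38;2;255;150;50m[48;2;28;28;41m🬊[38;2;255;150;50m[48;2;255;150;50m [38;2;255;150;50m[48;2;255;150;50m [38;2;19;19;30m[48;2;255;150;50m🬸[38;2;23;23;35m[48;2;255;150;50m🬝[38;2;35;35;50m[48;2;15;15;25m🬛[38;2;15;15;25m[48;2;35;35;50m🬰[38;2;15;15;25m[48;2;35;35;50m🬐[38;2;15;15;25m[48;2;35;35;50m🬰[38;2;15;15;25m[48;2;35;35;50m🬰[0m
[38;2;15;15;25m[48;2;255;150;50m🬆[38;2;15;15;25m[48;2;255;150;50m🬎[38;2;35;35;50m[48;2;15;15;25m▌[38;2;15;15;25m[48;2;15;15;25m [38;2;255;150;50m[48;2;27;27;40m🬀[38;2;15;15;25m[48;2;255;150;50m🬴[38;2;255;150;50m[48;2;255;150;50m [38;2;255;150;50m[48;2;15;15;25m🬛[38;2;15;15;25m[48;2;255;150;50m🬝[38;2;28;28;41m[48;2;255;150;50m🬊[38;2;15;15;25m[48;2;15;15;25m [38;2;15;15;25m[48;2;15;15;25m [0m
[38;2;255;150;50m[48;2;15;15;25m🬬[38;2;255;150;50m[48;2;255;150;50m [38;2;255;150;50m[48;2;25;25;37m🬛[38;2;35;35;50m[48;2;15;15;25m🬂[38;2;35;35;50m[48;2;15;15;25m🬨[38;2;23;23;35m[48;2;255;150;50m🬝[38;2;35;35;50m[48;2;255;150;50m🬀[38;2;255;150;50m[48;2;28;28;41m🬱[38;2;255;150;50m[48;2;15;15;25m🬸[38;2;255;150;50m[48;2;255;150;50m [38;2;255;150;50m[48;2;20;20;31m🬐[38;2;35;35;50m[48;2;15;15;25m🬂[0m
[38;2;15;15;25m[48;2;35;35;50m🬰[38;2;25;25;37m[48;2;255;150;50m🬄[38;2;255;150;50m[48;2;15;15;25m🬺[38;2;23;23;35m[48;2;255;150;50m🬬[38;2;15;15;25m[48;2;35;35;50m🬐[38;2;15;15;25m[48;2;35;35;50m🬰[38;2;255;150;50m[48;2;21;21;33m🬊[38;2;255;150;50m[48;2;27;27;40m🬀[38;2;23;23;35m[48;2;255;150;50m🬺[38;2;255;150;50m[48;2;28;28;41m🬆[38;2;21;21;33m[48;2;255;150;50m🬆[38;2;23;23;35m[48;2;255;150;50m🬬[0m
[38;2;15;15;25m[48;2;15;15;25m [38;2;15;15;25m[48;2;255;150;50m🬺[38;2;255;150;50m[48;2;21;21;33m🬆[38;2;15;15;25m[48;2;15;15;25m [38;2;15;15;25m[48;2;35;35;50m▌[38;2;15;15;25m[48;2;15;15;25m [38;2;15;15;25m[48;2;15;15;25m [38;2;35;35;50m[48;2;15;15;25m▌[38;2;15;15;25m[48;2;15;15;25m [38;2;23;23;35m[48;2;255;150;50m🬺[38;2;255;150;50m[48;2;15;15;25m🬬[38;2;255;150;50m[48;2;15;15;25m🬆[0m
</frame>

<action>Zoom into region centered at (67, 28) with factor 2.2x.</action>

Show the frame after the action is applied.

<frame>
[38;2;255;150;50m[48;2;15;15;25m🬬[38;2;255;150;50m[48;2;15;15;25m🬆[38;2;35;35;50m[48;2;15;15;25m▌[38;2;15;15;25m[48;2;15;15;25m [38;2;15;15;25m[48;2;35;35;50m▌[38;2;15;15;25m[48;2;15;15;25m [38;2;15;15;25m[48;2;15;15;25m [38;2;23;23;35m[48;2;255;150;50m🬬[38;2;15;15;25m[48;2;15;15;25m [38;2;15;15;25m[48;2;35;35;50m▌[38;2;15;15;25m[48;2;15;15;25m [38;2;15;15;25m[48;2;15;15;25m [0m
[38;2;15;15;25m[48;2;35;35;50m🬰[38;2;15;15;25m[48;2;35;35;50m🬰[38;2;35;35;50m[48;2;15;15;25m🬛[38;2;15;15;25m[48;2;35;35;50m🬰[38;2;15;15;25m[48;2;35;35;50m🬐[38;2;15;15;25m[48;2;35;35;50m🬰[38;2;15;15;25m[48;2;255;150;50m🬐[38;2;255;150;50m[48;2;255;150;50m [38;2;19;19;30m[48;2;255;150;50m🬸[38;2;15;15;25m[48;2;35;35;50m🬐[38;2;15;15;25m[48;2;35;35;50m🬰[38;2;15;15;25m[48;2;35;35;50m🬰[0m
[38;2;15;15;25m[48;2;15;15;25m [38;2;15;15;25m[48;2;255;150;50m🬆[38;2;23;23;35m[48;2;255;150;50m🬬[38;2;15;15;25m[48;2;15;15;25m [38;2;15;15;25m[48;2;35;35;50m▌[38;2;15;15;25m[48;2;255;150;50m🬝[38;2;15;15;25m[48;2;255;150;50m🬀[38;2;255;150;50m[48;2;15;15;25m🬲[38;2;15;15;25m[48;2;15;15;25m [38;2;15;15;25m[48;2;35;35;50m▌[38;2;15;15;25m[48;2;15;15;25m [38;2;15;15;25m[48;2;15;15;25m [0m
[38;2;255;150;50m[48;2;19;19;30m🬁[38;2;255;150;50m[48;2;15;15;25m🬬[38;2;255;150;50m[48;2;21;21;33m🬆[38;2;35;35;50m[48;2;15;15;25m🬂[38;2;35;35;50m[48;2;15;15;25m🬨[38;2;35;35;50m[48;2;15;15;25m🬂[38;2;255;150;50m[48;2;15;15;25m🬊[38;2;255;150;50m[48;2;27;27;40m🬀[38;2;35;35;50m[48;2;15;15;25m🬂[38;2;35;35;50m[48;2;15;15;25m🬨[38;2;35;35;50m[48;2;15;15;25m🬂[38;2;35;35;50m[48;2;15;15;25m🬂[0m
[38;2;15;15;25m[48;2;35;35;50m🬰[38;2;15;15;25m[48;2;35;35;50m🬰[38;2;35;35;50m[48;2;15;15;25m🬛[38;2;15;15;25m[48;2;35;35;50m🬰[38;2;15;15;25m[48;2;35;35;50m🬐[38;2;15;15;25m[48;2;35;35;50m🬰[38;2;15;15;25m[48;2;35;35;50m🬰[38;2;35;35;50m[48;2;15;15;25m🬛[38;2;15;15;25m[48;2;35;35;50m🬰[38;2;15;15;25m[48;2;35;35;50m🬐[38;2;15;15;25m[48;2;35;35;50m🬰[38;2;15;15;25m[48;2;35;35;50m🬰[0m
[38;2;15;15;25m[48;2;15;15;25m [38;2;15;15;25m[48;2;15;15;25m [38;2;35;35;50m[48;2;15;15;25m▌[38;2;15;15;25m[48;2;15;15;25m [38;2;15;15;25m[48;2;35;35;50m▌[38;2;15;15;25m[48;2;15;15;25m [38;2;15;15;25m[48;2;15;15;25m [38;2;35;35;50m[48;2;15;15;25m▌[38;2;15;15;25m[48;2;15;15;25m [38;2;21;21;33m[48;2;255;150;50m🬆[38;2;255;150;50m[48;2;15;15;25m🬺[38;2;15;15;25m[48;2;255;150;50m🬬[0m
</frame>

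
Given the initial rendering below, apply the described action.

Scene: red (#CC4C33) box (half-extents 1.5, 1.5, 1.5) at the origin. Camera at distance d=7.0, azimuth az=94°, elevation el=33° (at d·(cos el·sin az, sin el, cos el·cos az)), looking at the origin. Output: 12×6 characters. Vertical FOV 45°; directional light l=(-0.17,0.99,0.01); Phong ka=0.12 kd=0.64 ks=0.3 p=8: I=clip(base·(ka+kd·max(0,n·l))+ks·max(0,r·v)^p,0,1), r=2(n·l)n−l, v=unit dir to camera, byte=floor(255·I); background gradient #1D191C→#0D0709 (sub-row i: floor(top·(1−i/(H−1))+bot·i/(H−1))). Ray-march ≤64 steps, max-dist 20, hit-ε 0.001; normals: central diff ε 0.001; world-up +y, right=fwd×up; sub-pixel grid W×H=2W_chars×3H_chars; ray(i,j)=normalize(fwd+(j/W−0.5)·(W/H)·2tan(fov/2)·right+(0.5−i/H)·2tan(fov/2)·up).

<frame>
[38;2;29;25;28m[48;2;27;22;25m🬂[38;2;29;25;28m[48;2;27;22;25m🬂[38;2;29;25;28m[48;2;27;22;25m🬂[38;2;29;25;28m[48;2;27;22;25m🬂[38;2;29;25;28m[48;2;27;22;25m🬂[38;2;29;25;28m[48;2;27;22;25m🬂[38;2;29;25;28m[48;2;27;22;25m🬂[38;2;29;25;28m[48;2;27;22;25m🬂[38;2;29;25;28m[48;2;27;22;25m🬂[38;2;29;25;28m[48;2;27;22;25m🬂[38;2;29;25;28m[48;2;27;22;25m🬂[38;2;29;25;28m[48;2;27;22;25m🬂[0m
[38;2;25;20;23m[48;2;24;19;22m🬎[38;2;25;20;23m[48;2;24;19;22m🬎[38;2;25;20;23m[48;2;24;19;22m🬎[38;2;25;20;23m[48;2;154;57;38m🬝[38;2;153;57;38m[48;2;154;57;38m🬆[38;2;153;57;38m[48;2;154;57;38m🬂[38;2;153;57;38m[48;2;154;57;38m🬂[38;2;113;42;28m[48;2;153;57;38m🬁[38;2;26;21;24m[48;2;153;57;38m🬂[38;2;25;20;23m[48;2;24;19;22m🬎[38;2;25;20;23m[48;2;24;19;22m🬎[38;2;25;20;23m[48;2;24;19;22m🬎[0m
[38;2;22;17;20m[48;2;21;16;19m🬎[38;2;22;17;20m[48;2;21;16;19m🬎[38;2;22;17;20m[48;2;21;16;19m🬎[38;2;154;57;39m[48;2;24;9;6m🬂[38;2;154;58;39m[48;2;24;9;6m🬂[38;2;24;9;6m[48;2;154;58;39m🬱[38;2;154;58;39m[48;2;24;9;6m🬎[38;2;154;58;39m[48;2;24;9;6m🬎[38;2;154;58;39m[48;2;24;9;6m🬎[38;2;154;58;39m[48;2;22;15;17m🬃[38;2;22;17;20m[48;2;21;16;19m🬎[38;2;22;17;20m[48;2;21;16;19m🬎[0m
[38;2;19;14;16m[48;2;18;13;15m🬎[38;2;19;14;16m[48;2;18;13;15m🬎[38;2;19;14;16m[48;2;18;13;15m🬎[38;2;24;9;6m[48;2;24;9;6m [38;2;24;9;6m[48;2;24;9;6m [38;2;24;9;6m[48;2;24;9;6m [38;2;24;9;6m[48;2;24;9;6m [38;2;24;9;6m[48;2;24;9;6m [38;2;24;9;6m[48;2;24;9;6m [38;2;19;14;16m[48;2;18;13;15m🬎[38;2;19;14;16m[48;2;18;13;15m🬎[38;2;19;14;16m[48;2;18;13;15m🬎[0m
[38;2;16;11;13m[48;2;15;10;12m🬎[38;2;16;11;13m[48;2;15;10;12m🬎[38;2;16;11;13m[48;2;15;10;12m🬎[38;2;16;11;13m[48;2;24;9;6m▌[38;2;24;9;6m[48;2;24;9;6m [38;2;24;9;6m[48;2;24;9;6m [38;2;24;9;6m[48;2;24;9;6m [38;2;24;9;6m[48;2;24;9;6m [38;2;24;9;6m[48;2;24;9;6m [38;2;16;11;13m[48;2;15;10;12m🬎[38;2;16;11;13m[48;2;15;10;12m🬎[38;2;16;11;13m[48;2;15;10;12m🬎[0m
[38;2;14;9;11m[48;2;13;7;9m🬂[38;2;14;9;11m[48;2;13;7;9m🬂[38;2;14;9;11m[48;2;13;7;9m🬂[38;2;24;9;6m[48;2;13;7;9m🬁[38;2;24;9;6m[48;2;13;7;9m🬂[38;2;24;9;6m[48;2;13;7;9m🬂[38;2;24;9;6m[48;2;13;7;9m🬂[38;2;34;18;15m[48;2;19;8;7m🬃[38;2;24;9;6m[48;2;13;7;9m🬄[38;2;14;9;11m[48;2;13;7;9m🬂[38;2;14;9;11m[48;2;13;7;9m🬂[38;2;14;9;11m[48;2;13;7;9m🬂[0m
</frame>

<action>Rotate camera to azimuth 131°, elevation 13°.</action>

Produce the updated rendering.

<frame>
[38;2;29;25;28m[48;2;27;22;25m🬂[38;2;29;25;28m[48;2;27;22;25m🬂[38;2;29;25;28m[48;2;27;22;25m🬂[38;2;29;25;28m[48;2;27;22;25m🬂[38;2;29;25;28m[48;2;27;22;25m🬂[38;2;29;25;28m[48;2;27;22;25m🬂[38;2;29;25;28m[48;2;27;22;25m🬂[38;2;29;25;28m[48;2;27;22;25m🬂[38;2;29;25;28m[48;2;27;22;25m🬂[38;2;29;25;28m[48;2;27;22;25m🬂[38;2;29;25;28m[48;2;27;22;25m🬂[38;2;29;25;28m[48;2;27;22;25m🬂[0m
[38;2;25;20;23m[48;2;24;19;22m🬎[38;2;25;20;23m[48;2;24;19;22m🬎[38;2;25;20;23m[48;2;24;9;6m🬝[38;2;25;20;23m[48;2;24;9;6m🬎[38;2;25;20;23m[48;2;24;9;6m🬎[38;2;25;20;23m[48;2;24;9;6m🬎[38;2;25;20;23m[48;2;24;9;6m🬎[38;2;25;20;23m[48;2;24;9;6m🬎[38;2;25;20;23m[48;2;24;9;6m🬎[38;2;25;20;23m[48;2;24;9;6m🬬[38;2;25;20;23m[48;2;24;19;22m🬎[38;2;25;20;23m[48;2;24;19;22m🬎[0m
[38;2;22;17;20m[48;2;21;16;19m🬎[38;2;22;17;20m[48;2;21;16;19m🬎[38;2;22;17;20m[48;2;21;16;19m🬎[38;2;24;9;6m[48;2;24;9;6m [38;2;24;9;6m[48;2;24;9;6m [38;2;24;9;6m[48;2;24;9;6m [38;2;24;9;6m[48;2;24;9;6m [38;2;24;9;6m[48;2;24;9;6m [38;2;24;9;6m[48;2;24;9;6m [38;2;24;9;6m[48;2;22;17;20m▌[38;2;22;17;20m[48;2;21;16;19m🬎[38;2;22;17;20m[48;2;21;16;19m🬎[0m
[38;2;19;14;16m[48;2;18;13;15m🬎[38;2;19;14;16m[48;2;18;13;15m🬎[38;2;19;14;16m[48;2;18;13;15m🬎[38;2;24;9;6m[48;2;24;9;6m [38;2;24;9;6m[48;2;24;9;6m [38;2;24;9;6m[48;2;24;9;6m [38;2;24;9;6m[48;2;24;9;6m [38;2;24;9;6m[48;2;24;9;6m [38;2;24;9;6m[48;2;24;9;6m [38;2;24;9;6m[48;2;19;14;16m▌[38;2;19;14;16m[48;2;18;13;15m🬎[38;2;19;14;16m[48;2;18;13;15m🬎[0m
[38;2;16;11;13m[48;2;15;10;12m🬎[38;2;16;11;13m[48;2;15;10;12m🬎[38;2;16;11;13m[48;2;15;10;12m🬎[38;2;24;9;6m[48;2;15;10;12m🬬[38;2;24;9;6m[48;2;24;9;6m [38;2;24;9;6m[48;2;24;9;6m [38;2;24;9;6m[48;2;24;9;6m [38;2;24;9;6m[48;2;24;9;6m [38;2;24;9;6m[48;2;15;10;12m🬝[38;2;24;9;6m[48;2;15;10;12m🬄[38;2;16;11;13m[48;2;15;10;12m🬎[38;2;16;11;13m[48;2;15;10;12m🬎[0m
[38;2;14;9;11m[48;2;13;7;9m🬂[38;2;14;9;11m[48;2;13;7;9m🬂[38;2;14;9;11m[48;2;13;7;9m🬂[38;2;14;9;11m[48;2;13;7;9m🬂[38;2;24;9;6m[48;2;13;7;9m🬁[38;2;24;9;6m[48;2;13;7;9m🬊[38;2;24;9;6m[48;2;13;7;9m🬎[38;2;24;9;6m[48;2;13;7;9m🬆[38;2;14;9;11m[48;2;13;7;9m🬂[38;2;14;9;11m[48;2;13;7;9m🬂[38;2;14;9;11m[48;2;13;7;9m🬂[38;2;14;9;11m[48;2;13;7;9m🬂[0m
</frame>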